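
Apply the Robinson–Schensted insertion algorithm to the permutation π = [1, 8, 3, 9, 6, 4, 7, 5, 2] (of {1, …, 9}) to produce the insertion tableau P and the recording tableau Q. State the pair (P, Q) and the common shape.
P = [1, 2, 4, 5] / [3, 7] / [6, 9] / [8];  Q = [1, 2, 4, 7] / [3, 5] / [6, 8] / [9];  common shape = (4, 2, 2, 1)

Row-insert the values π_1, π_2, … into P one at a time, bumping the leftmost entry strictly greater than the inserted value down to the next row. The recording tableau Q records, in position (i, j), the step at which that cell was added to P.
  Insert 1 (step 1): P = [1];  Q = [1]
  Insert 8 (step 2): P = [1, 8];  Q = [1, 2]
  Insert 3 (step 3): P = [1, 3] / [8];  Q = [1, 2] / [3]
  Insert 9 (step 4): P = [1, 3, 9] / [8];  Q = [1, 2, 4] / [3]
  Insert 6 (step 5): P = [1, 3, 6] / [8, 9];  Q = [1, 2, 4] / [3, 5]
  Insert 4 (step 6): P = [1, 3, 4] / [6, 9] / [8];  Q = [1, 2, 4] / [3, 5] / [6]
  Insert 7 (step 7): P = [1, 3, 4, 7] / [6, 9] / [8];  Q = [1, 2, 4, 7] / [3, 5] / [6]
  Insert 5 (step 8): P = [1, 3, 4, 5] / [6, 7] / [8, 9];  Q = [1, 2, 4, 7] / [3, 5] / [6, 8]
  Insert 2 (step 9): P = [1, 2, 4, 5] / [3, 7] / [6, 9] / [8];  Q = [1, 2, 4, 7] / [3, 5] / [6, 8] / [9]
Final shape: (4, 2, 2, 1).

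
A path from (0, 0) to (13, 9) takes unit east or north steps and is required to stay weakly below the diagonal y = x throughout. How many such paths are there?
Number of paths = 177650

By the reflection principle (André's argument), the number of monotone paths to (13, 9) with n ≤ m that never go above y = x is C(22, 13) − C(22, 14) = 497420 − 319770 = 177650.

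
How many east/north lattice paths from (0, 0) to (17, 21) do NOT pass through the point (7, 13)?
Number of paths = 25389023220

Total paths from (0, 0) to (17, 21): C(38, 17) = 28781143380. Paths through (7, 13): (paths (0, 0) → (7, 13)) × (paths (7, 13) → (17, 21)) = C(20, 7) · C(18, 10) = 77520 · 43758 = 3392120160. Avoidance count = 28781143380 − 3392120160 = 25389023220.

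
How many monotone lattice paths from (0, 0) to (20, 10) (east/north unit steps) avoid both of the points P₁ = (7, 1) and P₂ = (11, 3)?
Number of paths = 23274295

Inclusion–exclusion. Total paths: C(30, 20) = 30045015. Through P₁: C(8, 7)·C(22, 13) = 3979360. Through P₂: C(14, 11)·C(16, 9) = 4164160. Since P₁ is strictly southwest of P₂, a monotone path through both must visit P₁ then P₂; paths through both = C(8, 7)·C(6, 4)·C(16, 9) = 1372800. Avoid both = 30045015 − 3979360 − 4164160 + 1372800 = 23274295.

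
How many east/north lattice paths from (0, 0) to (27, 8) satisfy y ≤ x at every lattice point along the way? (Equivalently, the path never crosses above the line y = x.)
Number of paths = 16811300

By the reflection principle (André's argument), the number of monotone paths to (27, 8) with n ≤ m that never go above y = x is C(35, 27) − C(35, 28) = 23535820 − 6724520 = 16811300.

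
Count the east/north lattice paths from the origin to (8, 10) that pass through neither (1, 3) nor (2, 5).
Number of paths = 25872

Inclusion–exclusion. Total paths: C(18, 8) = 43758. Through P₁: C(4, 1)·C(14, 7) = 13728. Through P₂: C(7, 2)·C(11, 6) = 9702. Since P₁ is strictly southwest of P₂, a monotone path through both must visit P₁ then P₂; paths through both = C(4, 1)·C(3, 1)·C(11, 6) = 5544. Avoid both = 43758 − 13728 − 9702 + 5544 = 25872.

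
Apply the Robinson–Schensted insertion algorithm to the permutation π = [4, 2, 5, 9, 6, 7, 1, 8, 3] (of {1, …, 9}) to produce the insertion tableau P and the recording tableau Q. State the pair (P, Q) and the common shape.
P = [1, 3, 6, 7, 8] / [2, 5] / [4, 9];  Q = [1, 3, 4, 6, 8] / [2, 5] / [7, 9];  common shape = (5, 2, 2)

Row-insert the values π_1, π_2, … into P one at a time, bumping the leftmost entry strictly greater than the inserted value down to the next row. The recording tableau Q records, in position (i, j), the step at which that cell was added to P.
  Insert 4 (step 1): P = [4];  Q = [1]
  Insert 2 (step 2): P = [2] / [4];  Q = [1] / [2]
  Insert 5 (step 3): P = [2, 5] / [4];  Q = [1, 3] / [2]
  Insert 9 (step 4): P = [2, 5, 9] / [4];  Q = [1, 3, 4] / [2]
  Insert 6 (step 5): P = [2, 5, 6] / [4, 9];  Q = [1, 3, 4] / [2, 5]
  Insert 7 (step 6): P = [2, 5, 6, 7] / [4, 9];  Q = [1, 3, 4, 6] / [2, 5]
  Insert 1 (step 7): P = [1, 5, 6, 7] / [2, 9] / [4];  Q = [1, 3, 4, 6] / [2, 5] / [7]
  Insert 8 (step 8): P = [1, 5, 6, 7, 8] / [2, 9] / [4];  Q = [1, 3, 4, 6, 8] / [2, 5] / [7]
  Insert 3 (step 9): P = [1, 3, 6, 7, 8] / [2, 5] / [4, 9];  Q = [1, 3, 4, 6, 8] / [2, 5] / [7, 9]
Final shape: (5, 2, 2).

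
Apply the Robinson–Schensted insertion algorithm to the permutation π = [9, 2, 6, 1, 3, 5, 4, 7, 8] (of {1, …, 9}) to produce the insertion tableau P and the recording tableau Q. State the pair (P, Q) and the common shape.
P = [1, 3, 4, 7, 8] / [2, 5] / [6] / [9];  Q = [1, 3, 6, 8, 9] / [2, 5] / [4] / [7];  common shape = (5, 2, 1, 1)

Row-insert the values π_1, π_2, … into P one at a time, bumping the leftmost entry strictly greater than the inserted value down to the next row. The recording tableau Q records, in position (i, j), the step at which that cell was added to P.
  Insert 9 (step 1): P = [9];  Q = [1]
  Insert 2 (step 2): P = [2] / [9];  Q = [1] / [2]
  Insert 6 (step 3): P = [2, 6] / [9];  Q = [1, 3] / [2]
  Insert 1 (step 4): P = [1, 6] / [2] / [9];  Q = [1, 3] / [2] / [4]
  Insert 3 (step 5): P = [1, 3] / [2, 6] / [9];  Q = [1, 3] / [2, 5] / [4]
  Insert 5 (step 6): P = [1, 3, 5] / [2, 6] / [9];  Q = [1, 3, 6] / [2, 5] / [4]
  Insert 4 (step 7): P = [1, 3, 4] / [2, 5] / [6] / [9];  Q = [1, 3, 6] / [2, 5] / [4] / [7]
  Insert 7 (step 8): P = [1, 3, 4, 7] / [2, 5] / [6] / [9];  Q = [1, 3, 6, 8] / [2, 5] / [4] / [7]
  Insert 8 (step 9): P = [1, 3, 4, 7, 8] / [2, 5] / [6] / [9];  Q = [1, 3, 6, 8, 9] / [2, 5] / [4] / [7]
Final shape: (5, 2, 1, 1).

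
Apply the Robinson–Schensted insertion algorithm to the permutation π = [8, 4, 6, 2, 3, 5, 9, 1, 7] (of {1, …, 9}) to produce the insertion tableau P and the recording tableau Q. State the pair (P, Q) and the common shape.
P = [1, 3, 5, 7] / [2, 6, 9] / [4] / [8];  Q = [1, 3, 6, 7] / [2, 5, 9] / [4] / [8];  common shape = (4, 3, 1, 1)

Row-insert the values π_1, π_2, … into P one at a time, bumping the leftmost entry strictly greater than the inserted value down to the next row. The recording tableau Q records, in position (i, j), the step at which that cell was added to P.
  Insert 8 (step 1): P = [8];  Q = [1]
  Insert 4 (step 2): P = [4] / [8];  Q = [1] / [2]
  Insert 6 (step 3): P = [4, 6] / [8];  Q = [1, 3] / [2]
  Insert 2 (step 4): P = [2, 6] / [4] / [8];  Q = [1, 3] / [2] / [4]
  Insert 3 (step 5): P = [2, 3] / [4, 6] / [8];  Q = [1, 3] / [2, 5] / [4]
  Insert 5 (step 6): P = [2, 3, 5] / [4, 6] / [8];  Q = [1, 3, 6] / [2, 5] / [4]
  Insert 9 (step 7): P = [2, 3, 5, 9] / [4, 6] / [8];  Q = [1, 3, 6, 7] / [2, 5] / [4]
  Insert 1 (step 8): P = [1, 3, 5, 9] / [2, 6] / [4] / [8];  Q = [1, 3, 6, 7] / [2, 5] / [4] / [8]
  Insert 7 (step 9): P = [1, 3, 5, 7] / [2, 6, 9] / [4] / [8];  Q = [1, 3, 6, 7] / [2, 5, 9] / [4] / [8]
Final shape: (4, 3, 1, 1).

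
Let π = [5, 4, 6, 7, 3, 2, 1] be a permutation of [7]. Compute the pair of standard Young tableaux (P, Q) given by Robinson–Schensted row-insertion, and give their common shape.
P = [1, 6, 7] / [2] / [3] / [4] / [5];  Q = [1, 3, 4] / [2] / [5] / [6] / [7];  common shape = (3, 1, 1, 1, 1)

Row-insert the values π_1, π_2, … into P one at a time, bumping the leftmost entry strictly greater than the inserted value down to the next row. The recording tableau Q records, in position (i, j), the step at which that cell was added to P.
  Insert 5 (step 1): P = [5];  Q = [1]
  Insert 4 (step 2): P = [4] / [5];  Q = [1] / [2]
  Insert 6 (step 3): P = [4, 6] / [5];  Q = [1, 3] / [2]
  Insert 7 (step 4): P = [4, 6, 7] / [5];  Q = [1, 3, 4] / [2]
  Insert 3 (step 5): P = [3, 6, 7] / [4] / [5];  Q = [1, 3, 4] / [2] / [5]
  Insert 2 (step 6): P = [2, 6, 7] / [3] / [4] / [5];  Q = [1, 3, 4] / [2] / [5] / [6]
  Insert 1 (step 7): P = [1, 6, 7] / [2] / [3] / [4] / [5];  Q = [1, 3, 4] / [2] / [5] / [6] / [7]
Final shape: (3, 1, 1, 1, 1).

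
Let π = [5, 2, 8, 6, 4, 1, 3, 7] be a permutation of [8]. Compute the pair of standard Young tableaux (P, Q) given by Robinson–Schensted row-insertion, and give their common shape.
P = [1, 3, 7] / [2, 4] / [5, 6] / [8];  Q = [1, 3, 8] / [2, 4] / [5, 7] / [6];  common shape = (3, 2, 2, 1)

Row-insert the values π_1, π_2, … into P one at a time, bumping the leftmost entry strictly greater than the inserted value down to the next row. The recording tableau Q records, in position (i, j), the step at which that cell was added to P.
  Insert 5 (step 1): P = [5];  Q = [1]
  Insert 2 (step 2): P = [2] / [5];  Q = [1] / [2]
  Insert 8 (step 3): P = [2, 8] / [5];  Q = [1, 3] / [2]
  Insert 6 (step 4): P = [2, 6] / [5, 8];  Q = [1, 3] / [2, 4]
  Insert 4 (step 5): P = [2, 4] / [5, 6] / [8];  Q = [1, 3] / [2, 4] / [5]
  Insert 1 (step 6): P = [1, 4] / [2, 6] / [5] / [8];  Q = [1, 3] / [2, 4] / [5] / [6]
  Insert 3 (step 7): P = [1, 3] / [2, 4] / [5, 6] / [8];  Q = [1, 3] / [2, 4] / [5, 7] / [6]
  Insert 7 (step 8): P = [1, 3, 7] / [2, 4] / [5, 6] / [8];  Q = [1, 3, 8] / [2, 4] / [5, 7] / [6]
Final shape: (3, 2, 2, 1).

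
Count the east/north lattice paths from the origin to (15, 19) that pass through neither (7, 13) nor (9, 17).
Number of paths = 1568245960

Inclusion–exclusion. Total paths: C(34, 15) = 1855967520. Through P₁: C(20, 7)·C(14, 8) = 232792560. Through P₂: C(26, 9)·C(8, 6) = 87487400. Since P₁ is strictly southwest of P₂, a monotone path through both must visit P₁ then P₂; paths through both = C(20, 7)·C(6, 2)·C(8, 6) = 32558400. Avoid both = 1855967520 − 232792560 − 87487400 + 32558400 = 1568245960.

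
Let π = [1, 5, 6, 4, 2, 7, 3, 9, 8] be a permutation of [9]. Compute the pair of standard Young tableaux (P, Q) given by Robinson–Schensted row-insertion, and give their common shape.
P = [1, 2, 3, 7, 8] / [4, 6, 9] / [5];  Q = [1, 2, 3, 6, 8] / [4, 7, 9] / [5];  common shape = (5, 3, 1)

Row-insert the values π_1, π_2, … into P one at a time, bumping the leftmost entry strictly greater than the inserted value down to the next row. The recording tableau Q records, in position (i, j), the step at which that cell was added to P.
  Insert 1 (step 1): P = [1];  Q = [1]
  Insert 5 (step 2): P = [1, 5];  Q = [1, 2]
  Insert 6 (step 3): P = [1, 5, 6];  Q = [1, 2, 3]
  Insert 4 (step 4): P = [1, 4, 6] / [5];  Q = [1, 2, 3] / [4]
  Insert 2 (step 5): P = [1, 2, 6] / [4] / [5];  Q = [1, 2, 3] / [4] / [5]
  Insert 7 (step 6): P = [1, 2, 6, 7] / [4] / [5];  Q = [1, 2, 3, 6] / [4] / [5]
  Insert 3 (step 7): P = [1, 2, 3, 7] / [4, 6] / [5];  Q = [1, 2, 3, 6] / [4, 7] / [5]
  Insert 9 (step 8): P = [1, 2, 3, 7, 9] / [4, 6] / [5];  Q = [1, 2, 3, 6, 8] / [4, 7] / [5]
  Insert 8 (step 9): P = [1, 2, 3, 7, 8] / [4, 6, 9] / [5];  Q = [1, 2, 3, 6, 8] / [4, 7, 9] / [5]
Final shape: (5, 3, 1).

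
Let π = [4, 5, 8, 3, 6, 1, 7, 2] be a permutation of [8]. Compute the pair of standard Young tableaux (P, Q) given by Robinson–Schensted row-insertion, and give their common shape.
P = [1, 2, 6, 7] / [3, 5] / [4, 8];  Q = [1, 2, 3, 7] / [4, 5] / [6, 8];  common shape = (4, 2, 2)

Row-insert the values π_1, π_2, … into P one at a time, bumping the leftmost entry strictly greater than the inserted value down to the next row. The recording tableau Q records, in position (i, j), the step at which that cell was added to P.
  Insert 4 (step 1): P = [4];  Q = [1]
  Insert 5 (step 2): P = [4, 5];  Q = [1, 2]
  Insert 8 (step 3): P = [4, 5, 8];  Q = [1, 2, 3]
  Insert 3 (step 4): P = [3, 5, 8] / [4];  Q = [1, 2, 3] / [4]
  Insert 6 (step 5): P = [3, 5, 6] / [4, 8];  Q = [1, 2, 3] / [4, 5]
  Insert 1 (step 6): P = [1, 5, 6] / [3, 8] / [4];  Q = [1, 2, 3] / [4, 5] / [6]
  Insert 7 (step 7): P = [1, 5, 6, 7] / [3, 8] / [4];  Q = [1, 2, 3, 7] / [4, 5] / [6]
  Insert 2 (step 8): P = [1, 2, 6, 7] / [3, 5] / [4, 8];  Q = [1, 2, 3, 7] / [4, 5] / [6, 8]
Final shape: (4, 2, 2).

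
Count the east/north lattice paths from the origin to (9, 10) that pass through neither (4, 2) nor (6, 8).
Number of paths = 47243

Inclusion–exclusion. Total paths: C(19, 9) = 92378. Through P₁: C(6, 4)·C(13, 5) = 19305. Through P₂: C(14, 6)·C(5, 3) = 30030. Since P₁ is strictly southwest of P₂, a monotone path through both must visit P₁ then P₂; paths through both = C(6, 4)·C(8, 2)·C(5, 3) = 4200. Avoid both = 92378 − 19305 − 30030 + 4200 = 47243.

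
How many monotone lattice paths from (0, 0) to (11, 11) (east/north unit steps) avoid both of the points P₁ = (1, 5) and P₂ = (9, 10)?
Number of paths = 403416

Inclusion–exclusion. Total paths: C(22, 11) = 705432. Through P₁: C(6, 1)·C(16, 10) = 48048. Through P₂: C(19, 9)·C(3, 2) = 277134. Since P₁ is strictly southwest of P₂, a monotone path through both must visit P₁ then P₂; paths through both = C(6, 1)·C(13, 8)·C(3, 2) = 23166. Avoid both = 705432 − 48048 − 277134 + 23166 = 403416.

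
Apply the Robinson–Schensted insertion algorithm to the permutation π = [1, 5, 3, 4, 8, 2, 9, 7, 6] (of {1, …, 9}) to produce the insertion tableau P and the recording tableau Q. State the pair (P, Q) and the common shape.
P = [1, 2, 4, 6, 9] / [3, 7] / [5, 8];  Q = [1, 2, 4, 5, 7] / [3, 8] / [6, 9];  common shape = (5, 2, 2)

Row-insert the values π_1, π_2, … into P one at a time, bumping the leftmost entry strictly greater than the inserted value down to the next row. The recording tableau Q records, in position (i, j), the step at which that cell was added to P.
  Insert 1 (step 1): P = [1];  Q = [1]
  Insert 5 (step 2): P = [1, 5];  Q = [1, 2]
  Insert 3 (step 3): P = [1, 3] / [5];  Q = [1, 2] / [3]
  Insert 4 (step 4): P = [1, 3, 4] / [5];  Q = [1, 2, 4] / [3]
  Insert 8 (step 5): P = [1, 3, 4, 8] / [5];  Q = [1, 2, 4, 5] / [3]
  Insert 2 (step 6): P = [1, 2, 4, 8] / [3] / [5];  Q = [1, 2, 4, 5] / [3] / [6]
  Insert 9 (step 7): P = [1, 2, 4, 8, 9] / [3] / [5];  Q = [1, 2, 4, 5, 7] / [3] / [6]
  Insert 7 (step 8): P = [1, 2, 4, 7, 9] / [3, 8] / [5];  Q = [1, 2, 4, 5, 7] / [3, 8] / [6]
  Insert 6 (step 9): P = [1, 2, 4, 6, 9] / [3, 7] / [5, 8];  Q = [1, 2, 4, 5, 7] / [3, 8] / [6, 9]
Final shape: (5, 2, 2).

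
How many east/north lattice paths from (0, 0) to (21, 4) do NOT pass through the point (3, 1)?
Number of paths = 7330

Total paths from (0, 0) to (21, 4): C(25, 21) = 12650. Paths through (3, 1): (paths (0, 0) → (3, 1)) × (paths (3, 1) → (21, 4)) = C(4, 3) · C(21, 18) = 4 · 1330 = 5320. Avoidance count = 12650 − 5320 = 7330.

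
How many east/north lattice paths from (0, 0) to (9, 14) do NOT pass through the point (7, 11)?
Number of paths = 498950

Total paths from (0, 0) to (9, 14): C(23, 9) = 817190. Paths through (7, 11): (paths (0, 0) → (7, 11)) × (paths (7, 11) → (9, 14)) = C(18, 7) · C(5, 2) = 31824 · 10 = 318240. Avoidance count = 817190 − 318240 = 498950.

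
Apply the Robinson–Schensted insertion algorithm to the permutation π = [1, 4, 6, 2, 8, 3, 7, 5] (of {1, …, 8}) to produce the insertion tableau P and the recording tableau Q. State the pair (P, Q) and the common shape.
P = [1, 2, 3, 5] / [4, 6, 7] / [8];  Q = [1, 2, 3, 5] / [4, 6, 7] / [8];  common shape = (4, 3, 1)

Row-insert the values π_1, π_2, … into P one at a time, bumping the leftmost entry strictly greater than the inserted value down to the next row. The recording tableau Q records, in position (i, j), the step at which that cell was added to P.
  Insert 1 (step 1): P = [1];  Q = [1]
  Insert 4 (step 2): P = [1, 4];  Q = [1, 2]
  Insert 6 (step 3): P = [1, 4, 6];  Q = [1, 2, 3]
  Insert 2 (step 4): P = [1, 2, 6] / [4];  Q = [1, 2, 3] / [4]
  Insert 8 (step 5): P = [1, 2, 6, 8] / [4];  Q = [1, 2, 3, 5] / [4]
  Insert 3 (step 6): P = [1, 2, 3, 8] / [4, 6];  Q = [1, 2, 3, 5] / [4, 6]
  Insert 7 (step 7): P = [1, 2, 3, 7] / [4, 6, 8];  Q = [1, 2, 3, 5] / [4, 6, 7]
  Insert 5 (step 8): P = [1, 2, 3, 5] / [4, 6, 7] / [8];  Q = [1, 2, 3, 5] / [4, 6, 7] / [8]
Final shape: (4, 3, 1).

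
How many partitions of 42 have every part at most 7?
p(42, parts ≤ 7) = 8033

Use the recurrence p(n, m) = p(n, m−1) + p(n−m, m): either the largest part is < m (count p(n, m−1)) or the largest part is exactly m (remove one copy of m, count p(n−m, m)). With p(0, ·) = 1 this gives p(42, parts ≤ 7) = 8033. (By conjugating Young diagrams, this also counts partitions of 42 into at most 7 parts.)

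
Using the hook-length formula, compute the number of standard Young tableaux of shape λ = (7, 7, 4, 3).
# SYT of shape (7, 7, 4, 3) = 90530440

Hook-length formula: f^λ = n! / Π hook(c), product over all cells c of the Young diagram. For λ = (7, 7, 4, 3), n = 21 boxes. Hook lengths by row (left-to-right, top-to-bottom): [10, 9, 8, 6, 4, 3, 2]; [9, 8, 7, 5, 3, 2, 1]; [5, 4, 3, 1]; [3, 2, 1]. Product of hooks = 564350976000. So f^λ = 21! / 564350976000 = 51090942171709440000 / 564350976000 = 90530440.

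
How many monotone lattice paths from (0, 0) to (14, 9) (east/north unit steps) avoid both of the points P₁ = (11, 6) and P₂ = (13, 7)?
Number of paths = 448494

Inclusion–exclusion. Total paths: C(23, 14) = 817190. Through P₁: C(17, 11)·C(6, 3) = 247520. Through P₂: C(20, 13)·C(3, 1) = 232560. Since P₁ is strictly southwest of P₂, a monotone path through both must visit P₁ then P₂; paths through both = C(17, 11)·C(3, 2)·C(3, 1) = 111384. Avoid both = 817190 − 247520 − 232560 + 111384 = 448494.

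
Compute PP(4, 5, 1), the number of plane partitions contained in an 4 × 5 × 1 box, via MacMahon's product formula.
PP(4, 5, 1) = 126

Evaluate the triple product over i = 1..4, j = 1..5, k = 1..1. The factors are (2/1) · (3/2) · (4/3) · (5/4) · (6/5) · (3/2) · (4/3) · (5/4) · … (20 factors total). The numerators and denominators telescope so the product is an integer; carrying out the multiplication exactly gives PP(4, 5, 1) = 126.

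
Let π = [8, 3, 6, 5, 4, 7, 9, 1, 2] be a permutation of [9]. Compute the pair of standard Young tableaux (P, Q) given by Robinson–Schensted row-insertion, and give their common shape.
P = [1, 2, 7, 9] / [3, 4] / [5] / [6] / [8];  Q = [1, 3, 6, 7] / [2, 9] / [4] / [5] / [8];  common shape = (4, 2, 1, 1, 1)

Row-insert the values π_1, π_2, … into P one at a time, bumping the leftmost entry strictly greater than the inserted value down to the next row. The recording tableau Q records, in position (i, j), the step at which that cell was added to P.
  Insert 8 (step 1): P = [8];  Q = [1]
  Insert 3 (step 2): P = [3] / [8];  Q = [1] / [2]
  Insert 6 (step 3): P = [3, 6] / [8];  Q = [1, 3] / [2]
  Insert 5 (step 4): P = [3, 5] / [6] / [8];  Q = [1, 3] / [2] / [4]
  Insert 4 (step 5): P = [3, 4] / [5] / [6] / [8];  Q = [1, 3] / [2] / [4] / [5]
  Insert 7 (step 6): P = [3, 4, 7] / [5] / [6] / [8];  Q = [1, 3, 6] / [2] / [4] / [5]
  Insert 9 (step 7): P = [3, 4, 7, 9] / [5] / [6] / [8];  Q = [1, 3, 6, 7] / [2] / [4] / [5]
  Insert 1 (step 8): P = [1, 4, 7, 9] / [3] / [5] / [6] / [8];  Q = [1, 3, 6, 7] / [2] / [4] / [5] / [8]
  Insert 2 (step 9): P = [1, 2, 7, 9] / [3, 4] / [5] / [6] / [8];  Q = [1, 3, 6, 7] / [2, 9] / [4] / [5] / [8]
Final shape: (4, 2, 1, 1, 1).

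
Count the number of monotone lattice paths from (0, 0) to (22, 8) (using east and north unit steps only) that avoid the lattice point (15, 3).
Number of paths = 5206653

Total paths from (0, 0) to (22, 8): C(30, 22) = 5852925. Paths through (15, 3): (paths (0, 0) → (15, 3)) × (paths (15, 3) → (22, 8)) = C(18, 15) · C(12, 7) = 816 · 792 = 646272. Avoidance count = 5852925 − 646272 = 5206653.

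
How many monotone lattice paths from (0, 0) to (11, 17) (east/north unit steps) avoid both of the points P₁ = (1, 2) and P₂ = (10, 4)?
Number of paths = 11656196

Inclusion–exclusion. Total paths: C(28, 11) = 21474180. Through P₁: C(3, 1)·C(25, 10) = 9806280. Through P₂: C(14, 10)·C(14, 1) = 14014. Since P₁ is strictly southwest of P₂, a monotone path through both must visit P₁ then P₂; paths through both = C(3, 1)·C(11, 9)·C(14, 1) = 2310. Avoid both = 21474180 − 9806280 − 14014 + 2310 = 11656196.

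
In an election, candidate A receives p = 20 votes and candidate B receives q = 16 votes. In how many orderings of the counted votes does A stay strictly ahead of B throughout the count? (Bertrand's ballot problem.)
Strict-lead orderings = 811985790

Total orderings of the 36 votes with 20 for A: C(36, 20) = 7307872110. By the Bertrand ballot formula (Cycle Lemma / reflection principle), the number of orderings in which A is strictly ahead of B throughout is (p − q)/(p + q) · C(p + q, p) = (20 − 16)/(20 + 16) · 7307872110 = 811985790.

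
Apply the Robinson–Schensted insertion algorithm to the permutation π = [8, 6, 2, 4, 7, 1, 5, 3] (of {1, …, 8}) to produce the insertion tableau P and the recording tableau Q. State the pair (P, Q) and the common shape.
P = [1, 3, 5] / [2, 4] / [6, 7] / [8];  Q = [1, 4, 5] / [2, 7] / [3, 8] / [6];  common shape = (3, 2, 2, 1)

Row-insert the values π_1, π_2, … into P one at a time, bumping the leftmost entry strictly greater than the inserted value down to the next row. The recording tableau Q records, in position (i, j), the step at which that cell was added to P.
  Insert 8 (step 1): P = [8];  Q = [1]
  Insert 6 (step 2): P = [6] / [8];  Q = [1] / [2]
  Insert 2 (step 3): P = [2] / [6] / [8];  Q = [1] / [2] / [3]
  Insert 4 (step 4): P = [2, 4] / [6] / [8];  Q = [1, 4] / [2] / [3]
  Insert 7 (step 5): P = [2, 4, 7] / [6] / [8];  Q = [1, 4, 5] / [2] / [3]
  Insert 1 (step 6): P = [1, 4, 7] / [2] / [6] / [8];  Q = [1, 4, 5] / [2] / [3] / [6]
  Insert 5 (step 7): P = [1, 4, 5] / [2, 7] / [6] / [8];  Q = [1, 4, 5] / [2, 7] / [3] / [6]
  Insert 3 (step 8): P = [1, 3, 5] / [2, 4] / [6, 7] / [8];  Q = [1, 4, 5] / [2, 7] / [3, 8] / [6]
Final shape: (3, 2, 2, 1).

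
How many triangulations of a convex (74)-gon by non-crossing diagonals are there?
C_72 = 20276890389709399862928998568254641025700

These polygon triangulations are counted by the Catalan number C_n = (1/(n + 1)) · C(2n, n). For n = 72: C_72 = (1/73) · C(144, 72) = 1480212998448786189993816895482588794876100/73 = 20276890389709399862928998568254641025700.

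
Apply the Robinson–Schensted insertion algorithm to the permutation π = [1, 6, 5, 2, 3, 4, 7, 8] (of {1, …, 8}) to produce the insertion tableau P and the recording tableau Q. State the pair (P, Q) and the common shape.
P = [1, 2, 3, 4, 7, 8] / [5] / [6];  Q = [1, 2, 5, 6, 7, 8] / [3] / [4];  common shape = (6, 1, 1)

Row-insert the values π_1, π_2, … into P one at a time, bumping the leftmost entry strictly greater than the inserted value down to the next row. The recording tableau Q records, in position (i, j), the step at which that cell was added to P.
  Insert 1 (step 1): P = [1];  Q = [1]
  Insert 6 (step 2): P = [1, 6];  Q = [1, 2]
  Insert 5 (step 3): P = [1, 5] / [6];  Q = [1, 2] / [3]
  Insert 2 (step 4): P = [1, 2] / [5] / [6];  Q = [1, 2] / [3] / [4]
  Insert 3 (step 5): P = [1, 2, 3] / [5] / [6];  Q = [1, 2, 5] / [3] / [4]
  Insert 4 (step 6): P = [1, 2, 3, 4] / [5] / [6];  Q = [1, 2, 5, 6] / [3] / [4]
  Insert 7 (step 7): P = [1, 2, 3, 4, 7] / [5] / [6];  Q = [1, 2, 5, 6, 7] / [3] / [4]
  Insert 8 (step 8): P = [1, 2, 3, 4, 7, 8] / [5] / [6];  Q = [1, 2, 5, 6, 7, 8] / [3] / [4]
Final shape: (6, 1, 1).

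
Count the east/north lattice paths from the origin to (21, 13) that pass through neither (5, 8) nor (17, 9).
Number of paths = 684247267

Inclusion–exclusion. Total paths: C(34, 21) = 927983760. Through P₁: C(13, 5)·C(21, 16) = 26189163. Through P₂: C(26, 17)·C(8, 4) = 218718500. Since P₁ is strictly southwest of P₂, a monotone path through both must visit P₁ then P₂; paths through both = C(13, 5)·C(13, 12)·C(8, 4) = 1171170. Avoid both = 927983760 − 26189163 − 218718500 + 1171170 = 684247267.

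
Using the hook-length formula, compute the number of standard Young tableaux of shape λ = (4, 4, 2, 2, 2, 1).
# SYT of shape (4, 4, 2, 2, 2, 1) = 100100

Hook-length formula: f^λ = n! / Π hook(c), product over all cells c of the Young diagram. For λ = (4, 4, 2, 2, 2, 1), n = 15 boxes. Hook lengths by row (left-to-right, top-to-bottom): [9, 7, 3, 2]; [8, 6, 2, 1]; [5, 3]; [4, 2]; [3, 1]; [1]. Product of hooks = 13063680. So f^λ = 15! / 13063680 = 1307674368000 / 13063680 = 100100.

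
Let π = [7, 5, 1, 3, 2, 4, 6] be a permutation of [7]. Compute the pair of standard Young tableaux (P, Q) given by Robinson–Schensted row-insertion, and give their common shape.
P = [1, 2, 4, 6] / [3] / [5] / [7];  Q = [1, 4, 6, 7] / [2] / [3] / [5];  common shape = (4, 1, 1, 1)

Row-insert the values π_1, π_2, … into P one at a time, bumping the leftmost entry strictly greater than the inserted value down to the next row. The recording tableau Q records, in position (i, j), the step at which that cell was added to P.
  Insert 7 (step 1): P = [7];  Q = [1]
  Insert 5 (step 2): P = [5] / [7];  Q = [1] / [2]
  Insert 1 (step 3): P = [1] / [5] / [7];  Q = [1] / [2] / [3]
  Insert 3 (step 4): P = [1, 3] / [5] / [7];  Q = [1, 4] / [2] / [3]
  Insert 2 (step 5): P = [1, 2] / [3] / [5] / [7];  Q = [1, 4] / [2] / [3] / [5]
  Insert 4 (step 6): P = [1, 2, 4] / [3] / [5] / [7];  Q = [1, 4, 6] / [2] / [3] / [5]
  Insert 6 (step 7): P = [1, 2, 4, 6] / [3] / [5] / [7];  Q = [1, 4, 6, 7] / [2] / [3] / [5]
Final shape: (4, 1, 1, 1).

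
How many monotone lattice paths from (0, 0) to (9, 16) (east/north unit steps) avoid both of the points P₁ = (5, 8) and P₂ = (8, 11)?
Number of paths = 1106858

Inclusion–exclusion. Total paths: C(25, 9) = 2042975. Through P₁: C(13, 5)·C(12, 4) = 637065. Through P₂: C(19, 8)·C(6, 1) = 453492. Since P₁ is strictly southwest of P₂, a monotone path through both must visit P₁ then P₂; paths through both = C(13, 5)·C(6, 3)·C(6, 1) = 154440. Avoid both = 2042975 − 637065 − 453492 + 154440 = 1106858.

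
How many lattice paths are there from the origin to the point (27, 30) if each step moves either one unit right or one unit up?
Number of paths = 14031391033119152

A monotone lattice path from (0, 0) to (27, 30) consists of 27 east steps and 30 north steps in some order, so it is determined by which 27 of the 57 steps are east. The count is C(57, 27) = 14031391033119152.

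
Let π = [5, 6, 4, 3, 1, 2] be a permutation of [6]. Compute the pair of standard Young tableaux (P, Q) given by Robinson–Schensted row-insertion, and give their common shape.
P = [1, 2] / [3, 6] / [4] / [5];  Q = [1, 2] / [3, 6] / [4] / [5];  common shape = (2, 2, 1, 1)

Row-insert the values π_1, π_2, … into P one at a time, bumping the leftmost entry strictly greater than the inserted value down to the next row. The recording tableau Q records, in position (i, j), the step at which that cell was added to P.
  Insert 5 (step 1): P = [5];  Q = [1]
  Insert 6 (step 2): P = [5, 6];  Q = [1, 2]
  Insert 4 (step 3): P = [4, 6] / [5];  Q = [1, 2] / [3]
  Insert 3 (step 4): P = [3, 6] / [4] / [5];  Q = [1, 2] / [3] / [4]
  Insert 1 (step 5): P = [1, 6] / [3] / [4] / [5];  Q = [1, 2] / [3] / [4] / [5]
  Insert 2 (step 6): P = [1, 2] / [3, 6] / [4] / [5];  Q = [1, 2] / [3, 6] / [4] / [5]
Final shape: (2, 2, 1, 1).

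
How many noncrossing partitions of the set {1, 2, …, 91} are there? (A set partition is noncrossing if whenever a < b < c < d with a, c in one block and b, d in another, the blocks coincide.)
C_91 = 3935312233584004685417853572763349509774031680023800

These noncrossing partitions are counted by the Catalan number C_n = (1/(n + 1)) · C(2n, n). For n = 91: C_91 = (1/92) · C(182, 91) = 362048725489728431058442528694228154899210914562189600/92 = 3935312233584004685417853572763349509774031680023800.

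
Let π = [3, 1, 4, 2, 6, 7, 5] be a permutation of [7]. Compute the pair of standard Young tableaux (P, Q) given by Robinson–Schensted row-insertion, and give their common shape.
P = [1, 2, 5, 7] / [3, 4, 6];  Q = [1, 3, 5, 6] / [2, 4, 7];  common shape = (4, 3)

Row-insert the values π_1, π_2, … into P one at a time, bumping the leftmost entry strictly greater than the inserted value down to the next row. The recording tableau Q records, in position (i, j), the step at which that cell was added to P.
  Insert 3 (step 1): P = [3];  Q = [1]
  Insert 1 (step 2): P = [1] / [3];  Q = [1] / [2]
  Insert 4 (step 3): P = [1, 4] / [3];  Q = [1, 3] / [2]
  Insert 2 (step 4): P = [1, 2] / [3, 4];  Q = [1, 3] / [2, 4]
  Insert 6 (step 5): P = [1, 2, 6] / [3, 4];  Q = [1, 3, 5] / [2, 4]
  Insert 7 (step 6): P = [1, 2, 6, 7] / [3, 4];  Q = [1, 3, 5, 6] / [2, 4]
  Insert 5 (step 7): P = [1, 2, 5, 7] / [3, 4, 6];  Q = [1, 3, 5, 6] / [2, 4, 7]
Final shape: (4, 3).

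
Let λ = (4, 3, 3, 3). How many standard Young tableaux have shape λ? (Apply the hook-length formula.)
# SYT of shape (4, 3, 3, 3) = 3432

Hook-length formula: f^λ = n! / Π hook(c), product over all cells c of the Young diagram. For λ = (4, 3, 3, 3), n = 13 boxes. Hook lengths by row (left-to-right, top-to-bottom): [7, 6, 5, 1]; [5, 4, 3]; [4, 3, 2]; [3, 2, 1]. Product of hooks = 1814400. So f^λ = 13! / 1814400 = 6227020800 / 1814400 = 3432.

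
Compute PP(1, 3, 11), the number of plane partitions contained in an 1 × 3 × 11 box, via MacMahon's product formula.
PP(1, 3, 11) = 364

Evaluate the triple product over i = 1..1, j = 1..3, k = 1..11. The factors are (2/1) · (3/2) · (4/3) · (5/4) · (6/5) · (7/6) · (8/7) · (9/8) · … (33 factors total). The numerators and denominators telescope so the product is an integer; carrying out the multiplication exactly gives PP(1, 3, 11) = 364.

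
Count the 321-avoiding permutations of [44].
C_44 = 583300119592996693088040

These 321-avoiding permutations are counted by the Catalan number C_n = (1/(n + 1)) · C(2n, n). For n = 44: C_44 = (1/45) · C(88, 44) = 26248505381684851188961800/45 = 583300119592996693088040.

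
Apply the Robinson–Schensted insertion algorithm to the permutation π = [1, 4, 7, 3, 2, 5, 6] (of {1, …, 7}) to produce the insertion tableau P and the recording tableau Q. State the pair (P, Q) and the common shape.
P = [1, 2, 5, 6] / [3, 7] / [4];  Q = [1, 2, 3, 7] / [4, 6] / [5];  common shape = (4, 2, 1)

Row-insert the values π_1, π_2, … into P one at a time, bumping the leftmost entry strictly greater than the inserted value down to the next row. The recording tableau Q records, in position (i, j), the step at which that cell was added to P.
  Insert 1 (step 1): P = [1];  Q = [1]
  Insert 4 (step 2): P = [1, 4];  Q = [1, 2]
  Insert 7 (step 3): P = [1, 4, 7];  Q = [1, 2, 3]
  Insert 3 (step 4): P = [1, 3, 7] / [4];  Q = [1, 2, 3] / [4]
  Insert 2 (step 5): P = [1, 2, 7] / [3] / [4];  Q = [1, 2, 3] / [4] / [5]
  Insert 5 (step 6): P = [1, 2, 5] / [3, 7] / [4];  Q = [1, 2, 3] / [4, 6] / [5]
  Insert 6 (step 7): P = [1, 2, 5, 6] / [3, 7] / [4];  Q = [1, 2, 3, 7] / [4, 6] / [5]
Final shape: (4, 2, 1).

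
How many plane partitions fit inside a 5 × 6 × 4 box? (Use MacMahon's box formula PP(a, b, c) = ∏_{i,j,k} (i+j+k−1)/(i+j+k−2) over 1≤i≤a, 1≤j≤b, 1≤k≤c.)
PP(5, 6, 4) = 133613766

Evaluate the triple product over i = 1..5, j = 1..6, k = 1..4. The factors are (2/1) · (3/2) · (4/3) · (5/4) · (3/2) · (4/3) · (5/4) · (6/5) · … (120 factors total). The numerators and denominators telescope so the product is an integer; carrying out the multiplication exactly gives PP(5, 6, 4) = 133613766.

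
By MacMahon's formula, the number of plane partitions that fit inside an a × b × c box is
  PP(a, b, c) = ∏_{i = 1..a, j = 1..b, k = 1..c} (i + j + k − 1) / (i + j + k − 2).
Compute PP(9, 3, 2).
PP(9, 3, 2) = 15730

Evaluate the triple product over i = 1..9, j = 1..3, k = 1..2. The factors are (2/1) · (3/2) · (3/2) · (4/3) · (4/3) · (5/4) · (3/2) · (4/3) · … (54 factors total). The numerators and denominators telescope so the product is an integer; carrying out the multiplication exactly gives PP(9, 3, 2) = 15730.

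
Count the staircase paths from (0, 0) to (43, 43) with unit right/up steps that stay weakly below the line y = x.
C_43 = 150853479205085351660700

These NE paths below the diagonal are counted by the Catalan number C_n = (1/(n + 1)) · C(2n, n). For n = 43: C_43 = (1/44) · C(86, 43) = 6637553085023755473070800/44 = 150853479205085351660700.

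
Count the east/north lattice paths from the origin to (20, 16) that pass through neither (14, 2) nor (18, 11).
Number of paths = 6578479620

Inclusion–exclusion. Total paths: C(36, 20) = 7307872110. Through P₁: C(16, 14)·C(20, 6) = 4651200. Through P₂: C(29, 18)·C(7, 2) = 726543090. Since P₁ is strictly southwest of P₂, a monotone path through both must visit P₁ then P₂; paths through both = C(16, 14)·C(13, 4)·C(7, 2) = 1801800. Avoid both = 7307872110 − 4651200 − 726543090 + 1801800 = 6578479620.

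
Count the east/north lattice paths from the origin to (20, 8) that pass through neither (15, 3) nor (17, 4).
Number of paths = 2778678

Inclusion–exclusion. Total paths: C(28, 20) = 3108105. Through P₁: C(18, 15)·C(10, 5) = 205632. Through P₂: C(21, 17)·C(7, 3) = 209475. Since P₁ is strictly southwest of P₂, a monotone path through both must visit P₁ then P₂; paths through both = C(18, 15)·C(3, 2)·C(7, 3) = 85680. Avoid both = 3108105 − 205632 − 209475 + 85680 = 2778678.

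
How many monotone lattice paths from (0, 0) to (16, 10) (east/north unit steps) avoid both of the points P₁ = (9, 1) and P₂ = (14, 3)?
Number of paths = 5180415

Inclusion–exclusion. Total paths: C(26, 16) = 5311735. Through P₁: C(10, 9)·C(16, 7) = 114400. Through P₂: C(17, 14)·C(9, 2) = 24480. Since P₁ is strictly southwest of P₂, a monotone path through both must visit P₁ then P₂; paths through both = C(10, 9)·C(7, 5)·C(9, 2) = 7560. Avoid both = 5311735 − 114400 − 24480 + 7560 = 5180415.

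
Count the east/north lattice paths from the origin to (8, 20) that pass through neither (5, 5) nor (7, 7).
Number of paths = 2875593

Inclusion–exclusion. Total paths: C(28, 8) = 3108105. Through P₁: C(10, 5)·C(18, 3) = 205632. Through P₂: C(14, 7)·C(14, 1) = 48048. Since P₁ is strictly southwest of P₂, a monotone path through both must visit P₁ then P₂; paths through both = C(10, 5)·C(4, 2)·C(14, 1) = 21168. Avoid both = 3108105 − 205632 − 48048 + 21168 = 2875593.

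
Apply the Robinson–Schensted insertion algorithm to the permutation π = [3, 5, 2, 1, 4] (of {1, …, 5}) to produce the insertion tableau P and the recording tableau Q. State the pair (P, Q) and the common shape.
P = [1, 4] / [2, 5] / [3];  Q = [1, 2] / [3, 5] / [4];  common shape = (2, 2, 1)

Row-insert the values π_1, π_2, … into P one at a time, bumping the leftmost entry strictly greater than the inserted value down to the next row. The recording tableau Q records, in position (i, j), the step at which that cell was added to P.
  Insert 3 (step 1): P = [3];  Q = [1]
  Insert 5 (step 2): P = [3, 5];  Q = [1, 2]
  Insert 2 (step 3): P = [2, 5] / [3];  Q = [1, 2] / [3]
  Insert 1 (step 4): P = [1, 5] / [2] / [3];  Q = [1, 2] / [3] / [4]
  Insert 4 (step 5): P = [1, 4] / [2, 5] / [3];  Q = [1, 2] / [3, 5] / [4]
Final shape: (2, 2, 1).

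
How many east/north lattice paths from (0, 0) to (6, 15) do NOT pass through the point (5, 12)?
Number of paths = 29512

Total paths from (0, 0) to (6, 15): C(21, 6) = 54264. Paths through (5, 12): (paths (0, 0) → (5, 12)) × (paths (5, 12) → (6, 15)) = C(17, 5) · C(4, 1) = 6188 · 4 = 24752. Avoidance count = 54264 − 24752 = 29512.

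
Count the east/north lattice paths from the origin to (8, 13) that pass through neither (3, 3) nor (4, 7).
Number of paths = 95130

Inclusion–exclusion. Total paths: C(21, 8) = 203490. Through P₁: C(6, 3)·C(15, 5) = 60060. Through P₂: C(11, 4)·C(10, 4) = 69300. Since P₁ is strictly southwest of P₂, a monotone path through both must visit P₁ then P₂; paths through both = C(6, 3)·C(5, 1)·C(10, 4) = 21000. Avoid both = 203490 − 60060 − 69300 + 21000 = 95130.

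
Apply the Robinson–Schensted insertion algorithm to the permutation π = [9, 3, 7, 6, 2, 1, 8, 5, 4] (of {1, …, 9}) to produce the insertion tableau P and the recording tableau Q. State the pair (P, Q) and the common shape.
P = [1, 4, 8] / [2, 5] / [3, 6] / [7] / [9];  Q = [1, 3, 7] / [2, 8] / [4, 9] / [5] / [6];  common shape = (3, 2, 2, 1, 1)

Row-insert the values π_1, π_2, … into P one at a time, bumping the leftmost entry strictly greater than the inserted value down to the next row. The recording tableau Q records, in position (i, j), the step at which that cell was added to P.
  Insert 9 (step 1): P = [9];  Q = [1]
  Insert 3 (step 2): P = [3] / [9];  Q = [1] / [2]
  Insert 7 (step 3): P = [3, 7] / [9];  Q = [1, 3] / [2]
  Insert 6 (step 4): P = [3, 6] / [7] / [9];  Q = [1, 3] / [2] / [4]
  Insert 2 (step 5): P = [2, 6] / [3] / [7] / [9];  Q = [1, 3] / [2] / [4] / [5]
  Insert 1 (step 6): P = [1, 6] / [2] / [3] / [7] / [9];  Q = [1, 3] / [2] / [4] / [5] / [6]
  Insert 8 (step 7): P = [1, 6, 8] / [2] / [3] / [7] / [9];  Q = [1, 3, 7] / [2] / [4] / [5] / [6]
  Insert 5 (step 8): P = [1, 5, 8] / [2, 6] / [3] / [7] / [9];  Q = [1, 3, 7] / [2, 8] / [4] / [5] / [6]
  Insert 4 (step 9): P = [1, 4, 8] / [2, 5] / [3, 6] / [7] / [9];  Q = [1, 3, 7] / [2, 8] / [4, 9] / [5] / [6]
Final shape: (3, 2, 2, 1, 1).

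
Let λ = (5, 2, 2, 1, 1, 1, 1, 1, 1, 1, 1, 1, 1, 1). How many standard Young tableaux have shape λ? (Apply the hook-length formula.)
# SYT of shape (5, 2, 2, 1, 1, 1, 1, 1, 1, 1, 1, 1, 1, 1) = 258400

Hook-length formula: f^λ = n! / Π hook(c), product over all cells c of the Young diagram. For λ = (5, 2, 2, 1, 1, 1, 1, 1, 1, 1, 1, 1, 1, 1), n = 20 boxes. Hook lengths by row (left-to-right, top-to-bottom): [18, 6, 3, 2, 1]; [14, 2]; [13, 1]; [11]; [10]; [9]; [8]; [7]; [6]; [5]; [4]; [3]; [2]; [1]. Product of hooks = 9415255449600. So f^λ = 20! / 9415255449600 = 2432902008176640000 / 9415255449600 = 258400.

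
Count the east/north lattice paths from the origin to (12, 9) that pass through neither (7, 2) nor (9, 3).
Number of paths = 256010

Inclusion–exclusion. Total paths: C(21, 12) = 293930. Through P₁: C(9, 7)·C(12, 5) = 28512. Through P₂: C(12, 9)·C(9, 3) = 18480. Since P₁ is strictly southwest of P₂, a monotone path through both must visit P₁ then P₂; paths through both = C(9, 7)·C(3, 2)·C(9, 3) = 9072. Avoid both = 293930 − 28512 − 18480 + 9072 = 256010.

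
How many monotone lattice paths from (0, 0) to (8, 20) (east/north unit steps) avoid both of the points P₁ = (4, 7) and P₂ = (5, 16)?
Number of paths = 1725990

Inclusion–exclusion. Total paths: C(28, 8) = 3108105. Through P₁: C(11, 4)·C(17, 4) = 785400. Through P₂: C(21, 5)·C(7, 3) = 712215. Since P₁ is strictly southwest of P₂, a monotone path through both must visit P₁ then P₂; paths through both = C(11, 4)·C(10, 1)·C(7, 3) = 115500. Avoid both = 3108105 − 785400 − 712215 + 115500 = 1725990.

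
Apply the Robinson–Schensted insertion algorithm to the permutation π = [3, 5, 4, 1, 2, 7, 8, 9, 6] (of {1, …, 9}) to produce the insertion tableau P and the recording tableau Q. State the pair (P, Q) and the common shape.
P = [1, 2, 6, 8, 9] / [3, 4, 7] / [5];  Q = [1, 2, 6, 7, 8] / [3, 5, 9] / [4];  common shape = (5, 3, 1)

Row-insert the values π_1, π_2, … into P one at a time, bumping the leftmost entry strictly greater than the inserted value down to the next row. The recording tableau Q records, in position (i, j), the step at which that cell was added to P.
  Insert 3 (step 1): P = [3];  Q = [1]
  Insert 5 (step 2): P = [3, 5];  Q = [1, 2]
  Insert 4 (step 3): P = [3, 4] / [5];  Q = [1, 2] / [3]
  Insert 1 (step 4): P = [1, 4] / [3] / [5];  Q = [1, 2] / [3] / [4]
  Insert 2 (step 5): P = [1, 2] / [3, 4] / [5];  Q = [1, 2] / [3, 5] / [4]
  Insert 7 (step 6): P = [1, 2, 7] / [3, 4] / [5];  Q = [1, 2, 6] / [3, 5] / [4]
  Insert 8 (step 7): P = [1, 2, 7, 8] / [3, 4] / [5];  Q = [1, 2, 6, 7] / [3, 5] / [4]
  Insert 9 (step 8): P = [1, 2, 7, 8, 9] / [3, 4] / [5];  Q = [1, 2, 6, 7, 8] / [3, 5] / [4]
  Insert 6 (step 9): P = [1, 2, 6, 8, 9] / [3, 4, 7] / [5];  Q = [1, 2, 6, 7, 8] / [3, 5, 9] / [4]
Final shape: (5, 3, 1).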